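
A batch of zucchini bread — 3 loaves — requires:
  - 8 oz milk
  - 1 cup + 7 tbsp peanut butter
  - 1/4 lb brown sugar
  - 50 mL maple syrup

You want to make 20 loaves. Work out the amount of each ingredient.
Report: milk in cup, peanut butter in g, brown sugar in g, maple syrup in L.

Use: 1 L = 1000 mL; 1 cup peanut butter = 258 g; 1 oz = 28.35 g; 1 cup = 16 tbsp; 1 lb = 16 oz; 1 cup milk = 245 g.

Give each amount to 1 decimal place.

milk: 6.2 cup; peanut butter: 2472.5 g; brown sugar: 756.0 g; maple syrup: 0.3 L

Scaling factor: 20/3.
milk: 8 oz × 20/3 × 28.35 g/oz ÷ 245 g/cup ≈ 6.2 cup
peanut butter: (1 cup + 7 tbsp = 1.4375 cup) × 20/3 × 258 g/cup = 2472.5 g
brown sugar: 0.25 lb × 20/3 × 16 oz/lb × 28.35 g/oz = 756.0 g
maple syrup: 50 mL × 20/3 ÷ 1000 mL/L ≈ 0.3 L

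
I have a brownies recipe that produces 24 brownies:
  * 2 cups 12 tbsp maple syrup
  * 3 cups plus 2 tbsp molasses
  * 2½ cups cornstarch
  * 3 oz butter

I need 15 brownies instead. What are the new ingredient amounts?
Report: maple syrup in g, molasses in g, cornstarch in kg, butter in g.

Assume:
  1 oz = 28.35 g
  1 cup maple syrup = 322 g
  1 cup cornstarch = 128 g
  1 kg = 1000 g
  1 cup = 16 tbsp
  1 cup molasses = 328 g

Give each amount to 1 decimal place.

maple syrup: 553.4 g; molasses: 640.6 g; cornstarch: 0.2 kg; butter: 53.2 g

Scaling factor: 15/24 = 5/8 = 0.625.
maple syrup: (2 cup + 12 tbsp = 2.75 cup) × 5/8 × 322 g/cup ≈ 553.4 g
molasses: (3 cup + 2 tbsp = 3.125 cup) × 5/8 × 328 g/cup ≈ 640.6 g
cornstarch: 2.5 cup × 5/8 × 128 g/cup ÷ 1000 g/kg = 0.2 kg
butter: 3 oz × 5/8 × 28.35 g/oz ≈ 53.2 g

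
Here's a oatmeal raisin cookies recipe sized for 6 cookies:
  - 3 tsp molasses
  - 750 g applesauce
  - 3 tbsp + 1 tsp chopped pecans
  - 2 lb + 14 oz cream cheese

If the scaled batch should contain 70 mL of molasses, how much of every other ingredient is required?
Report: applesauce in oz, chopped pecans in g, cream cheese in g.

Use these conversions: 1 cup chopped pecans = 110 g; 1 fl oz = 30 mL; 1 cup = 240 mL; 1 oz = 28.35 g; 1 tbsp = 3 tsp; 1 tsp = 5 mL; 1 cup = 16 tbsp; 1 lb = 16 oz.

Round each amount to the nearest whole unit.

The original recipe has 15 mL of molasses, so the scaling factor is 70 ÷ 15 = 14/3.
applesauce: 750 g × 14/3 ÷ 28.35 g/oz ≈ 123 oz
chopped pecans: (3 tbsp + 1 tsp = 10/3 tbsp) × 14/3 ÷ 16 tbsp/cup × 110 g/cup ≈ 107 g
cream cheese: (2 lb + 14 oz = 2.875 lb) × 14/3 × 16 oz/lb × 28.35 g/oz ≈ 6086 g

applesauce: 123 oz; chopped pecans: 107 g; cream cheese: 6086 g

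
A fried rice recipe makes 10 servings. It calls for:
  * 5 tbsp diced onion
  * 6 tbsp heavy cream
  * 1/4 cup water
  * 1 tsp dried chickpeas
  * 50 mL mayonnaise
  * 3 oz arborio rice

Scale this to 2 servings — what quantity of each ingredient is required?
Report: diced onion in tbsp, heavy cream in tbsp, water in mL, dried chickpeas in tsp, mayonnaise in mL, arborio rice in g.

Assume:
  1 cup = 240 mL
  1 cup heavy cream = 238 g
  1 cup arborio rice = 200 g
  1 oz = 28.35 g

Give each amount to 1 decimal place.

Scaling factor: 2/10 = 1/5 = 0.2.
diced onion: 5 tbsp × 1/5 = 1.0 tbsp
heavy cream: 6 tbsp × 1/5 = 1.2 tbsp
water: 0.25 cup × 1/5 × 240 mL/cup = 12.0 mL
dried chickpeas: 1 tsp × 1/5 = 0.2 tsp
mayonnaise: 50 mL × 1/5 = 10.0 mL
arborio rice: 3 oz × 1/5 × 28.35 g/oz ≈ 17.0 g

diced onion: 1.0 tbsp; heavy cream: 1.2 tbsp; water: 12.0 mL; dried chickpeas: 0.2 tsp; mayonnaise: 10.0 mL; arborio rice: 17.0 g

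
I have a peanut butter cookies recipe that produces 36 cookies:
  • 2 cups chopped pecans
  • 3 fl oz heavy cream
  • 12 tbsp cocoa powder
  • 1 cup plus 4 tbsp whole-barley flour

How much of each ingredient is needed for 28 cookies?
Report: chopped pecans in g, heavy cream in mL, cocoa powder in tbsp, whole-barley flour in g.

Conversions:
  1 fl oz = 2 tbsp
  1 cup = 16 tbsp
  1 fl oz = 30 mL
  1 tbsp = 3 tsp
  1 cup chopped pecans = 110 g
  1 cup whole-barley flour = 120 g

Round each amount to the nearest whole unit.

Scaling factor: 28/36 = 7/9.
chopped pecans: 2 cup × 7/9 × 110 g/cup ≈ 171 g
heavy cream: 3 fl oz × 7/9 × 30 mL/fl oz = 70 mL
cocoa powder: 12 tbsp × 7/9 ≈ 9 tbsp
whole-barley flour: (1 cup + 4 tbsp = 1.25 cup) × 7/9 × 120 g/cup ≈ 117 g

chopped pecans: 171 g; heavy cream: 70 mL; cocoa powder: 9 tbsp; whole-barley flour: 117 g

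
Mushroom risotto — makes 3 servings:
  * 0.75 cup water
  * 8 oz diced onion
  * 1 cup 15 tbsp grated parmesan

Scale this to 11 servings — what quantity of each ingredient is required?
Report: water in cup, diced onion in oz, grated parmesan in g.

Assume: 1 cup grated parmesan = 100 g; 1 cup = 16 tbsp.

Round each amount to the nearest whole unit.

water: 3 cup; diced onion: 29 oz; grated parmesan: 710 g

Scaling factor: 11/3.
water: 0.75 cup × 11/3 ≈ 3 cup
diced onion: 8 oz × 11/3 ≈ 29 oz
grated parmesan: (1 cup + 15 tbsp = 1.9375 cup) × 11/3 × 100 g/cup ≈ 710 g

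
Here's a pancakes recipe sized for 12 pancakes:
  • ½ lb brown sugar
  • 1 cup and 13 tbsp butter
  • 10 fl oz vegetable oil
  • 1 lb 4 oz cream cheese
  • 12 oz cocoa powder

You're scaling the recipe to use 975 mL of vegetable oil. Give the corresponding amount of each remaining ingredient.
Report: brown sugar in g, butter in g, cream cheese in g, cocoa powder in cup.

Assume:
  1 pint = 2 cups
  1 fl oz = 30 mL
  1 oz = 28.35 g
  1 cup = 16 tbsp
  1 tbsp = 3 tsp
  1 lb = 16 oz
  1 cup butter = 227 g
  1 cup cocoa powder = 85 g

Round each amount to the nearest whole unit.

brown sugar: 737 g; butter: 1337 g; cream cheese: 1843 g; cocoa powder: 13 cup

The original recipe has 300 mL of vegetable oil, so the scaling factor is 975 ÷ 300 = 13/4 = 3.25.
brown sugar: 0.5 lb × 13/4 × 16 oz/lb × 28.35 g/oz ≈ 737 g
butter: (1 cup + 13 tbsp = 1.8125 cup) × 13/4 × 227 g/cup ≈ 1337 g
cream cheese: (1 lb + 4 oz = 1.25 lb) × 13/4 × 16 oz/lb × 28.35 g/oz ≈ 1843 g
cocoa powder: 12 oz × 13/4 × 28.35 g/oz ÷ 85 g/cup ≈ 13 cup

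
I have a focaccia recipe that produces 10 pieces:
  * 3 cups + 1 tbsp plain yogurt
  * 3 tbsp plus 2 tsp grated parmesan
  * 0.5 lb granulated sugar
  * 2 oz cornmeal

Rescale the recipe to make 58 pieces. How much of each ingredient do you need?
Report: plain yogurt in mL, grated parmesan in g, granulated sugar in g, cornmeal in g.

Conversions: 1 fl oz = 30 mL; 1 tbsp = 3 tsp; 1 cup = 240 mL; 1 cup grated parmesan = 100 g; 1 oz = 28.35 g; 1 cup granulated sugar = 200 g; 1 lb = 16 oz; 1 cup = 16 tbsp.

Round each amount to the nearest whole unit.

Scaling factor: 58/10 = 29/5 = 5.8.
plain yogurt: (3 cup + 1 tbsp = 3.0625 cup) × 29/5 × 240 mL/cup = 4263 mL
grated parmesan: (3 tbsp + 2 tsp = 11/3 tbsp) × 29/5 ÷ 16 tbsp/cup × 100 g/cup ≈ 133 g
granulated sugar: 0.5 lb × 29/5 × 16 oz/lb × 28.35 g/oz ≈ 1315 g
cornmeal: 2 oz × 29/5 × 28.35 g/oz ≈ 329 g

plain yogurt: 4263 mL; grated parmesan: 133 g; granulated sugar: 1315 g; cornmeal: 329 g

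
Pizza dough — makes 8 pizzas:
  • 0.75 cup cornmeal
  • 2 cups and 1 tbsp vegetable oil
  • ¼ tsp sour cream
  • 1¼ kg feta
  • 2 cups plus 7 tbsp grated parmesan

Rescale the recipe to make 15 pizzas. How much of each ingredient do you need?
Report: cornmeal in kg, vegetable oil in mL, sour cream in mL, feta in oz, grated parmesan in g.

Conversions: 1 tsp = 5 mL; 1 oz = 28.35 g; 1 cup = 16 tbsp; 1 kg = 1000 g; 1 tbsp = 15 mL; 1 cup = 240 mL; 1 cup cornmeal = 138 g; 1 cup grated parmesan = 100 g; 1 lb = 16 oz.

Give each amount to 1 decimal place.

cornmeal: 0.2 kg; vegetable oil: 928.1 mL; sour cream: 2.3 mL; feta: 82.7 oz; grated parmesan: 457.0 g

Scaling factor: 15/8 = 1.875.
cornmeal: 0.75 cup × 15/8 × 138 g/cup ÷ 1000 g/kg ≈ 0.2 kg
vegetable oil: (2 cup + 1 tbsp = 2.0625 cup) × 15/8 × 240 mL/cup ≈ 928.1 mL
sour cream: 0.25 tsp × 15/8 × 5 mL/tsp ≈ 2.3 mL
feta: 1.25 kg × 15/8 × 1000 g/kg ÷ 28.35 g/oz ≈ 82.7 oz
grated parmesan: (2 cup + 7 tbsp = 2.4375 cup) × 15/8 × 100 g/cup ≈ 457.0 g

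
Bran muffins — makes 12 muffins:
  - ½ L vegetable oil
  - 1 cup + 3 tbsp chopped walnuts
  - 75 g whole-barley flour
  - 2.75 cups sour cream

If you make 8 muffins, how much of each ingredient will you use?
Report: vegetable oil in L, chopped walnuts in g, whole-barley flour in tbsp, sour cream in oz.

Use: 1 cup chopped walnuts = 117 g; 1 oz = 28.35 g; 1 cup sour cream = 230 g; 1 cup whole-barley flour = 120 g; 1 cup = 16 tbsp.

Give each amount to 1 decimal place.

vegetable oil: 0.3 L; chopped walnuts: 92.6 g; whole-barley flour: 6.7 tbsp; sour cream: 14.9 oz

Scaling factor: 8/12 = 2/3.
vegetable oil: 0.5 L × 2/3 ≈ 0.3 L
chopped walnuts: (1 cup + 3 tbsp = 1.1875 cup) × 2/3 × 117 g/cup ≈ 92.6 g
whole-barley flour: 75 g × 2/3 ÷ 120 g/cup × 16 tbsp/cup ≈ 6.7 tbsp
sour cream: 2.75 cup × 2/3 × 230 g/cup ÷ 28.35 g/oz ≈ 14.9 oz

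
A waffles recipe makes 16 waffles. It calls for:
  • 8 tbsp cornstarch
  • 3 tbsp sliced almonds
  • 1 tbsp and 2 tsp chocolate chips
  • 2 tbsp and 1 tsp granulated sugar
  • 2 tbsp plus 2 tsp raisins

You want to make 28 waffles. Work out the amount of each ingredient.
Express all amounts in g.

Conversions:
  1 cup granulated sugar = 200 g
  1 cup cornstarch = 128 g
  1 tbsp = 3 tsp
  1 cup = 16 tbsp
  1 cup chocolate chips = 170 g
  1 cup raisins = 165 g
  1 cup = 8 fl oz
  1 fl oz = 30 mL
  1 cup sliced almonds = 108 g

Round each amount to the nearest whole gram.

cornstarch: 112 g; sliced almonds: 35 g; chocolate chips: 31 g; granulated sugar: 51 g; raisins: 48 g

Scaling factor: 28/16 = 7/4 = 1.75.
cornstarch: 8 tbsp × 7/4 ÷ 16 tbsp/cup × 128 g/cup = 112 g
sliced almonds: 3 tbsp × 7/4 ÷ 16 tbsp/cup × 108 g/cup ≈ 35 g
chocolate chips: (1 tbsp + 2 tsp = 5/3 tbsp) × 7/4 ÷ 16 tbsp/cup × 170 g/cup ≈ 31 g
granulated sugar: (2 tbsp + 1 tsp = 7/3 tbsp) × 7/4 ÷ 16 tbsp/cup × 200 g/cup ≈ 51 g
raisins: (2 tbsp + 2 tsp = 8/3 tbsp) × 7/4 ÷ 16 tbsp/cup × 165 g/cup ≈ 48 g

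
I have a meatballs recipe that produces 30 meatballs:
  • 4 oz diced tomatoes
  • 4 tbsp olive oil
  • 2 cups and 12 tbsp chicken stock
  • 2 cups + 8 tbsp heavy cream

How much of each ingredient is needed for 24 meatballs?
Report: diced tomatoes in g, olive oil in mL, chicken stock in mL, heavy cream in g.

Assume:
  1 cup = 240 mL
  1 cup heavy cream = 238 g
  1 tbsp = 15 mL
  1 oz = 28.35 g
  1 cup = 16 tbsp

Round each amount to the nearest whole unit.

diced tomatoes: 91 g; olive oil: 48 mL; chicken stock: 528 mL; heavy cream: 476 g

Scaling factor: 24/30 = 4/5 = 0.8.
diced tomatoes: 4 oz × 4/5 × 28.35 g/oz ≈ 91 g
olive oil: 4 tbsp × 4/5 × 15 mL/tbsp = 48 mL
chicken stock: (2 cup + 12 tbsp = 2.75 cup) × 4/5 × 240 mL/cup = 528 mL
heavy cream: (2 cup + 8 tbsp = 2.5 cup) × 4/5 × 238 g/cup = 476 g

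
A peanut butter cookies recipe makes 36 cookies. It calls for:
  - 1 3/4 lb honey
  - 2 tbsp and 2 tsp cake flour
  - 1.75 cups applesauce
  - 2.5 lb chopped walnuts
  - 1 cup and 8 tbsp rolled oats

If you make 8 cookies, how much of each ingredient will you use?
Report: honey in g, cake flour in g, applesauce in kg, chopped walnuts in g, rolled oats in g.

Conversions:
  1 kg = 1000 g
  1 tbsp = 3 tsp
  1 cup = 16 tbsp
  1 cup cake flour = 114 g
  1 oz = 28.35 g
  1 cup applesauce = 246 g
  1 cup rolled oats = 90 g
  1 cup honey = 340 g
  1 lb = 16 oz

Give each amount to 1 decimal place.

Scaling factor: 8/36 = 2/9.
honey: 1.75 lb × 2/9 × 16 oz/lb × 28.35 g/oz = 176.4 g
cake flour: (2 tbsp + 2 tsp = 8/3 tbsp) × 2/9 ÷ 16 tbsp/cup × 114 g/cup ≈ 4.2 g
applesauce: 1.75 cup × 2/9 × 246 g/cup ÷ 1000 g/kg ≈ 0.1 kg
chopped walnuts: 2.5 lb × 2/9 × 16 oz/lb × 28.35 g/oz = 252.0 g
rolled oats: (1 cup + 8 tbsp = 1.5 cup) × 2/9 × 90 g/cup = 30.0 g

honey: 176.4 g; cake flour: 4.2 g; applesauce: 0.1 kg; chopped walnuts: 252.0 g; rolled oats: 30.0 g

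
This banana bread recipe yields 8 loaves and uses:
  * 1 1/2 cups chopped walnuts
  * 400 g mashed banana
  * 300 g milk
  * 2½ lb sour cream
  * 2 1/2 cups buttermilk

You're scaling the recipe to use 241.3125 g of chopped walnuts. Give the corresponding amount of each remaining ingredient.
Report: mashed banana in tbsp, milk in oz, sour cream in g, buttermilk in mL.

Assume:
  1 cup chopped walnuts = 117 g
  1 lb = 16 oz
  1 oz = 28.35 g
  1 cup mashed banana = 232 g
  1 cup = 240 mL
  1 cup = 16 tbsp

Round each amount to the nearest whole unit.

The original recipe has 175.5 g of chopped walnuts, so the scaling factor is 241.3125 ÷ 175.5 = 11/8 = 1.375.
mashed banana: 400 g × 11/8 ÷ 232 g/cup × 16 tbsp/cup ≈ 38 tbsp
milk: 300 g × 11/8 ÷ 28.35 g/oz ≈ 15 oz
sour cream: 2.5 lb × 11/8 × 16 oz/lb × 28.35 g/oz ≈ 1559 g
buttermilk: 2.5 cup × 11/8 × 240 mL/cup = 825 mL

mashed banana: 38 tbsp; milk: 15 oz; sour cream: 1559 g; buttermilk: 825 mL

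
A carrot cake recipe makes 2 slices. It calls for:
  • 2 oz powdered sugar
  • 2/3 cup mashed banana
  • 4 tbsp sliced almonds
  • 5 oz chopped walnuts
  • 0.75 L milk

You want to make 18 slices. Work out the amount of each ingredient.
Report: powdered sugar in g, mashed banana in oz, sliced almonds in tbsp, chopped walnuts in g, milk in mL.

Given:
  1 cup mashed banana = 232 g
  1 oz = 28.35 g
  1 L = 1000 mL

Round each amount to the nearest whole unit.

Scaling factor: 18/2 = 9.
powdered sugar: 2 oz × 9 × 28.35 g/oz ≈ 510 g
mashed banana: 2/3 cup × 9 × 232 g/cup ÷ 28.35 g/oz ≈ 49 oz
sliced almonds: 4 tbsp × 9 = 36 tbsp
chopped walnuts: 5 oz × 9 × 28.35 g/oz ≈ 1276 g
milk: 0.75 L × 9 × 1000 mL/L = 6750 mL

powdered sugar: 510 g; mashed banana: 49 oz; sliced almonds: 36 tbsp; chopped walnuts: 1276 g; milk: 6750 mL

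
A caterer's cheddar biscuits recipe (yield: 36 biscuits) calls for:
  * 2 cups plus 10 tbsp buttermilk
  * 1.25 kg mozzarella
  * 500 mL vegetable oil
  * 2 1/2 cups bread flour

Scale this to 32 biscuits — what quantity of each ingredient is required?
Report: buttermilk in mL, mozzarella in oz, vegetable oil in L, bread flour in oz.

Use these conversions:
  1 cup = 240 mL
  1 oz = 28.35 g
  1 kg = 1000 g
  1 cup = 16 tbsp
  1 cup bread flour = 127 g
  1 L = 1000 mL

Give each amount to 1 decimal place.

Scaling factor: 32/36 = 8/9.
buttermilk: (2 cup + 10 tbsp = 2.625 cup) × 8/9 × 240 mL/cup = 560.0 mL
mozzarella: 1.25 kg × 8/9 × 1000 g/kg ÷ 28.35 g/oz ≈ 39.2 oz
vegetable oil: 500 mL × 8/9 ÷ 1000 mL/L ≈ 0.4 L
bread flour: 2.5 cup × 8/9 × 127 g/cup ÷ 28.35 g/oz ≈ 10.0 oz

buttermilk: 560.0 mL; mozzarella: 39.2 oz; vegetable oil: 0.4 L; bread flour: 10.0 oz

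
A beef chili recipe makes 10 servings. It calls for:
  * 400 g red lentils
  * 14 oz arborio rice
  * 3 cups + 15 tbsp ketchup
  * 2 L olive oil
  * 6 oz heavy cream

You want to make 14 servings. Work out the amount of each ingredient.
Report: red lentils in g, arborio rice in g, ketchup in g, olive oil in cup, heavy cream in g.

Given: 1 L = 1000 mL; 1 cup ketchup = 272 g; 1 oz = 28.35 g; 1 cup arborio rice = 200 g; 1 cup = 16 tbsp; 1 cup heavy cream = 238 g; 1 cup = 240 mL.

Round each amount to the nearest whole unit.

red lentils: 560 g; arborio rice: 556 g; ketchup: 1499 g; olive oil: 12 cup; heavy cream: 238 g

Scaling factor: 14/10 = 7/5 = 1.4.
red lentils: 400 g × 7/5 = 560 g
arborio rice: 14 oz × 7/5 × 28.35 g/oz ≈ 556 g
ketchup: (3 cup + 15 tbsp = 3.9375 cup) × 7/5 × 272 g/cup ≈ 1499 g
olive oil: 2 L × 7/5 × 1000 mL/L ÷ 240 mL/cup ≈ 12 cup
heavy cream: 6 oz × 7/5 × 28.35 g/oz ≈ 238 g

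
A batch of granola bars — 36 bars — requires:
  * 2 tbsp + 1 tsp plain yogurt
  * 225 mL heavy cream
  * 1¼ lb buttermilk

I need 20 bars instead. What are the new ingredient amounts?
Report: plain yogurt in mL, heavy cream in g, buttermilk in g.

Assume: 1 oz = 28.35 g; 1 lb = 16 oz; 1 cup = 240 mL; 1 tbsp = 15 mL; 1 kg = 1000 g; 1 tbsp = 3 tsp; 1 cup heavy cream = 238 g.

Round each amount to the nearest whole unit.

Scaling factor: 20/36 = 5/9.
plain yogurt: (2 tbsp + 1 tsp = 7/3 tbsp) × 5/9 × 15 mL/tbsp ≈ 19 mL
heavy cream: 225 mL × 5/9 ÷ 240 mL/cup × 238 g/cup ≈ 124 g
buttermilk: 1.25 lb × 5/9 × 16 oz/lb × 28.35 g/oz = 315 g

plain yogurt: 19 mL; heavy cream: 124 g; buttermilk: 315 g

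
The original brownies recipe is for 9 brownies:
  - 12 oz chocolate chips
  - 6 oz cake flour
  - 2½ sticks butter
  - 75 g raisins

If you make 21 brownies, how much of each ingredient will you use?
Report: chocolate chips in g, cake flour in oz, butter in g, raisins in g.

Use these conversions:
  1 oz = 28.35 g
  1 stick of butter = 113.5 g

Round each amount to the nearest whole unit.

Scaling factor: 21/9 = 7/3.
chocolate chips: 12 oz × 7/3 × 28.35 g/oz ≈ 794 g
cake flour: 6 oz × 7/3 = 14 oz
butter: 2.5 stick × 7/3 × 113.5 g/stick ≈ 662 g
raisins: 75 g × 7/3 = 175 g

chocolate chips: 794 g; cake flour: 14 oz; butter: 662 g; raisins: 175 g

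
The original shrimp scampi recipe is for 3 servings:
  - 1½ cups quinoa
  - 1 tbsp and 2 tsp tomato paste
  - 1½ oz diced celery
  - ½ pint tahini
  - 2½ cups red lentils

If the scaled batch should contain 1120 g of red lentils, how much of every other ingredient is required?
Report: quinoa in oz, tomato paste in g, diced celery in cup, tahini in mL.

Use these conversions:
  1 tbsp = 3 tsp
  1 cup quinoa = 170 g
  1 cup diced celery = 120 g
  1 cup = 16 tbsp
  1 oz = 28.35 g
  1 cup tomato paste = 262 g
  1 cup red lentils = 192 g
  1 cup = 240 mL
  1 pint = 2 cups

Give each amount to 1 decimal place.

The original recipe has 480 g of red lentils, so the scaling factor is 1120 ÷ 480 = 7/3.
quinoa: 1.5 cup × 7/3 × 170 g/cup ÷ 28.35 g/oz ≈ 21.0 oz
tomato paste: (1 tbsp + 2 tsp = 5/3 tbsp) × 7/3 ÷ 16 tbsp/cup × 262 g/cup ≈ 63.7 g
diced celery: 1.5 oz × 7/3 × 28.35 g/oz ÷ 120 g/cup ≈ 0.8 cup
tahini: 0.5 pint × 7/3 × 2 cup/pint × 240 mL/cup = 560.0 mL

quinoa: 21.0 oz; tomato paste: 63.7 g; diced celery: 0.8 cup; tahini: 560.0 mL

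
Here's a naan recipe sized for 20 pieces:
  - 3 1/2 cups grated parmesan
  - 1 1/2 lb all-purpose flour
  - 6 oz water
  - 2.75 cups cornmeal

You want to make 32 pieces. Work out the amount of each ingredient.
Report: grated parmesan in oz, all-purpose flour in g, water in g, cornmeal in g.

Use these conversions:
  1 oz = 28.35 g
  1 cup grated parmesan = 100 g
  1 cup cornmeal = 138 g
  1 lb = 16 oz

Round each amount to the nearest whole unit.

Scaling factor: 32/20 = 8/5 = 1.6.
grated parmesan: 3.5 cup × 8/5 × 100 g/cup ÷ 28.35 g/oz ≈ 20 oz
all-purpose flour: 1.5 lb × 8/5 × 16 oz/lb × 28.35 g/oz ≈ 1089 g
water: 6 oz × 8/5 × 28.35 g/oz ≈ 272 g
cornmeal: 2.75 cup × 8/5 × 138 g/cup ≈ 607 g

grated parmesan: 20 oz; all-purpose flour: 1089 g; water: 272 g; cornmeal: 607 g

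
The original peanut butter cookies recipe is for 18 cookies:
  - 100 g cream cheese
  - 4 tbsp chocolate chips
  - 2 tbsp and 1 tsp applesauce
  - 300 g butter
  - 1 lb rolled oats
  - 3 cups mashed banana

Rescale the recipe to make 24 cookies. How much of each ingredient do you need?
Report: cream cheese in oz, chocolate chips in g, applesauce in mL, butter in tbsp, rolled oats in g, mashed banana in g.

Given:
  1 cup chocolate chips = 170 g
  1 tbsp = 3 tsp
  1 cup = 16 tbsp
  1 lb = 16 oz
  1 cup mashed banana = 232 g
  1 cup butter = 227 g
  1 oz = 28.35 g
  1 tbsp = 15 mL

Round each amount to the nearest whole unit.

cream cheese: 5 oz; chocolate chips: 57 g; applesauce: 47 mL; butter: 28 tbsp; rolled oats: 605 g; mashed banana: 928 g

Scaling factor: 24/18 = 4/3.
cream cheese: 100 g × 4/3 ÷ 28.35 g/oz ≈ 5 oz
chocolate chips: 4 tbsp × 4/3 ÷ 16 tbsp/cup × 170 g/cup ≈ 57 g
applesauce: (2 tbsp + 1 tsp = 7/3 tbsp) × 4/3 × 15 mL/tbsp ≈ 47 mL
butter: 300 g × 4/3 ÷ 227 g/cup × 16 tbsp/cup ≈ 28 tbsp
rolled oats: 1 lb × 4/3 × 16 oz/lb × 28.35 g/oz ≈ 605 g
mashed banana: 3 cup × 4/3 × 232 g/cup = 928 g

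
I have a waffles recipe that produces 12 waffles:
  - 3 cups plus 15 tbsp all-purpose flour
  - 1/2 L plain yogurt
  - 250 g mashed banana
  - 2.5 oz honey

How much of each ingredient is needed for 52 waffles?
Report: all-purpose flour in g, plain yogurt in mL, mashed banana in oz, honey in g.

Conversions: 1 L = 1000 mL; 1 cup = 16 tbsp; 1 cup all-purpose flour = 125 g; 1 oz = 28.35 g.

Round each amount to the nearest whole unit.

all-purpose flour: 2133 g; plain yogurt: 2167 mL; mashed banana: 38 oz; honey: 307 g

Scaling factor: 52/12 = 13/3.
all-purpose flour: (3 cup + 15 tbsp = 3.9375 cup) × 13/3 × 125 g/cup ≈ 2133 g
plain yogurt: 0.5 L × 13/3 × 1000 mL/L ≈ 2167 mL
mashed banana: 250 g × 13/3 ÷ 28.35 g/oz ≈ 38 oz
honey: 2.5 oz × 13/3 × 28.35 g/oz ≈ 307 g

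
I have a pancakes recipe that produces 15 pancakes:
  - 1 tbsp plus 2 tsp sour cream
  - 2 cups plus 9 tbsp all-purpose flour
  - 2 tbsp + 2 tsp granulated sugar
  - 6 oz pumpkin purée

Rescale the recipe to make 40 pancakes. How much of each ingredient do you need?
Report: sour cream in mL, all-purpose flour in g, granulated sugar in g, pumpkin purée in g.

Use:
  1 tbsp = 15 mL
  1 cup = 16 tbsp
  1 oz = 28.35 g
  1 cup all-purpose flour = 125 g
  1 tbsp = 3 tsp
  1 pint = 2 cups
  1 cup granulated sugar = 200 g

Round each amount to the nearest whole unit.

Scaling factor: 40/15 = 8/3.
sour cream: (1 tbsp + 2 tsp = 5/3 tbsp) × 8/3 × 15 mL/tbsp ≈ 67 mL
all-purpose flour: (2 cup + 9 tbsp = 2.5625 cup) × 8/3 × 125 g/cup ≈ 854 g
granulated sugar: (2 tbsp + 2 tsp = 8/3 tbsp) × 8/3 ÷ 16 tbsp/cup × 200 g/cup ≈ 89 g
pumpkin purée: 6 oz × 8/3 × 28.35 g/oz ≈ 454 g

sour cream: 67 mL; all-purpose flour: 854 g; granulated sugar: 89 g; pumpkin purée: 454 g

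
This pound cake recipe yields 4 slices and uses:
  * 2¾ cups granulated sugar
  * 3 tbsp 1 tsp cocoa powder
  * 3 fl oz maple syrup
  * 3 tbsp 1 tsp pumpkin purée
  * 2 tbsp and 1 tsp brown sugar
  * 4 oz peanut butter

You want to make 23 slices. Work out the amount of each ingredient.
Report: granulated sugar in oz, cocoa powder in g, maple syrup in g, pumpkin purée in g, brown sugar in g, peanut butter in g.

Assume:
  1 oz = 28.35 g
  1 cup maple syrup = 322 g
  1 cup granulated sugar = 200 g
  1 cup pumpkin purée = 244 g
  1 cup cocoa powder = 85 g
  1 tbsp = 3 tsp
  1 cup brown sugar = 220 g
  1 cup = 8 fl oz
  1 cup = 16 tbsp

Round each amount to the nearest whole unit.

granulated sugar: 112 oz; cocoa powder: 102 g; maple syrup: 694 g; pumpkin purée: 292 g; brown sugar: 184 g; peanut butter: 652 g

Scaling factor: 23/4 = 5.75.
granulated sugar: 2.75 cup × 23/4 × 200 g/cup ÷ 28.35 g/oz ≈ 112 oz
cocoa powder: (3 tbsp + 1 tsp = 10/3 tbsp) × 23/4 ÷ 16 tbsp/cup × 85 g/cup ≈ 102 g
maple syrup: 3 fl oz × 23/4 ÷ 8 fl oz/cup × 322 g/cup ≈ 694 g
pumpkin purée: (3 tbsp + 1 tsp = 10/3 tbsp) × 23/4 ÷ 16 tbsp/cup × 244 g/cup ≈ 292 g
brown sugar: (2 tbsp + 1 tsp = 7/3 tbsp) × 23/4 ÷ 16 tbsp/cup × 220 g/cup ≈ 184 g
peanut butter: 4 oz × 23/4 × 28.35 g/oz ≈ 652 g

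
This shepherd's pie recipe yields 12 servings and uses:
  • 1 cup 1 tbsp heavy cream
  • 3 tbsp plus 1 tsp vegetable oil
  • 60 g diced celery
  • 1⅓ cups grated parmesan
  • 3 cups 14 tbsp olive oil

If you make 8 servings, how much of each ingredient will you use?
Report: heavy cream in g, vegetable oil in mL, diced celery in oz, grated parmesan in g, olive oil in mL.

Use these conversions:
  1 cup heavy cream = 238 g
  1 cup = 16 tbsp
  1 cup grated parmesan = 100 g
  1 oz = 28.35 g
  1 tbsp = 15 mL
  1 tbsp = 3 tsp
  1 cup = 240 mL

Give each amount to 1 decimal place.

Scaling factor: 8/12 = 2/3.
heavy cream: (1 cup + 1 tbsp = 1.0625 cup) × 2/3 × 238 g/cup ≈ 168.6 g
vegetable oil: (3 tbsp + 1 tsp = 10/3 tbsp) × 2/3 × 15 mL/tbsp ≈ 33.3 mL
diced celery: 60 g × 2/3 ÷ 28.35 g/oz ≈ 1.4 oz
grated parmesan: 4/3 cup × 2/3 × 100 g/cup ≈ 88.9 g
olive oil: (3 cup + 14 tbsp = 3.875 cup) × 2/3 × 240 mL/cup = 620.0 mL

heavy cream: 168.6 g; vegetable oil: 33.3 mL; diced celery: 1.4 oz; grated parmesan: 88.9 g; olive oil: 620.0 mL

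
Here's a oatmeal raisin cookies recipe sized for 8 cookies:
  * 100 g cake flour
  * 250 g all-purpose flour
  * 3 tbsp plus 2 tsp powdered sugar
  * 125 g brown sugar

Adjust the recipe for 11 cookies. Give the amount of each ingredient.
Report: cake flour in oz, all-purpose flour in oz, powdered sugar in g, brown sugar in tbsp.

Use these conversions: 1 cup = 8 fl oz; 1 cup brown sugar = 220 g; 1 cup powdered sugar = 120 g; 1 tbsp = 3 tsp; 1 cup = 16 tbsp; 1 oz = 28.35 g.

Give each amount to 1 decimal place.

Scaling factor: 11/8 = 1.375.
cake flour: 100 g × 11/8 ÷ 28.35 g/oz ≈ 4.9 oz
all-purpose flour: 250 g × 11/8 ÷ 28.35 g/oz ≈ 12.1 oz
powdered sugar: (3 tbsp + 2 tsp = 11/3 tbsp) × 11/8 ÷ 16 tbsp/cup × 120 g/cup ≈ 37.8 g
brown sugar: 125 g × 11/8 ÷ 220 g/cup × 16 tbsp/cup = 12.5 tbsp

cake flour: 4.9 oz; all-purpose flour: 12.1 oz; powdered sugar: 37.8 g; brown sugar: 12.5 tbsp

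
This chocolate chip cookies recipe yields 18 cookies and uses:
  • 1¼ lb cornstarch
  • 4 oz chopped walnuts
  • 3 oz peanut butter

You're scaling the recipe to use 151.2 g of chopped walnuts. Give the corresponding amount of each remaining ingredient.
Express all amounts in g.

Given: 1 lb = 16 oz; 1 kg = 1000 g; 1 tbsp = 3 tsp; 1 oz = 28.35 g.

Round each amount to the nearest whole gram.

The original recipe has 113.4 g of chopped walnuts, so the scaling factor is 151.2 ÷ 113.4 = 4/3.
cornstarch: 1.25 lb × 4/3 × 16 oz/lb × 28.35 g/oz = 756 g
peanut butter: 3 oz × 4/3 × 28.35 g/oz ≈ 113 g

cornstarch: 756 g; peanut butter: 113 g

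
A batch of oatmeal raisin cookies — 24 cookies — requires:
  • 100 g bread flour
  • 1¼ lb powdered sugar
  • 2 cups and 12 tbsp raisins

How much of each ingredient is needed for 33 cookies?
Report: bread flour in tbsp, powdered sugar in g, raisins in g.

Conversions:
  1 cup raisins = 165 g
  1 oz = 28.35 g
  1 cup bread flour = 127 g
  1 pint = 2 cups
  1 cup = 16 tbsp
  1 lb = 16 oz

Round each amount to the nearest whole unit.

bread flour: 17 tbsp; powdered sugar: 780 g; raisins: 624 g

Scaling factor: 33/24 = 11/8 = 1.375.
bread flour: 100 g × 11/8 ÷ 127 g/cup × 16 tbsp/cup ≈ 17 tbsp
powdered sugar: 1.25 lb × 11/8 × 16 oz/lb × 28.35 g/oz ≈ 780 g
raisins: (2 cup + 12 tbsp = 2.75 cup) × 11/8 × 165 g/cup ≈ 624 g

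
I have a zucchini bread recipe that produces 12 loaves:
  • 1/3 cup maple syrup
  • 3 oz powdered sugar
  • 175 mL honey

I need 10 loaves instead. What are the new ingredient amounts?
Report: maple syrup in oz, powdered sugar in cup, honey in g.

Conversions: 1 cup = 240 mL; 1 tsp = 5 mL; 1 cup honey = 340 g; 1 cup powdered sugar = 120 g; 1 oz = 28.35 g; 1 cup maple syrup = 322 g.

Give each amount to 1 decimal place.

Scaling factor: 10/12 = 5/6.
maple syrup: 1/3 cup × 5/6 × 322 g/cup ÷ 28.35 g/oz ≈ 3.2 oz
powdered sugar: 3 oz × 5/6 × 28.35 g/oz ÷ 120 g/cup ≈ 0.6 cup
honey: 175 mL × 5/6 ÷ 240 mL/cup × 340 g/cup ≈ 206.6 g

maple syrup: 3.2 oz; powdered sugar: 0.6 cup; honey: 206.6 g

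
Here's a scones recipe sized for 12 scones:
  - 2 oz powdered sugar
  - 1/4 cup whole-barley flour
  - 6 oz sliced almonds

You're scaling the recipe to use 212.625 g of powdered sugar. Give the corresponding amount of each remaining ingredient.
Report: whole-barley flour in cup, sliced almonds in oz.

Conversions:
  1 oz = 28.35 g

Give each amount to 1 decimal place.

The original recipe has 56.7 g of powdered sugar, so the scaling factor is 212.625 ÷ 56.7 = 15/4 = 3.75.
whole-barley flour: 0.25 cup × 15/4 ≈ 0.9 cup
sliced almonds: 6 oz × 15/4 = 22.5 oz

whole-barley flour: 0.9 cup; sliced almonds: 22.5 oz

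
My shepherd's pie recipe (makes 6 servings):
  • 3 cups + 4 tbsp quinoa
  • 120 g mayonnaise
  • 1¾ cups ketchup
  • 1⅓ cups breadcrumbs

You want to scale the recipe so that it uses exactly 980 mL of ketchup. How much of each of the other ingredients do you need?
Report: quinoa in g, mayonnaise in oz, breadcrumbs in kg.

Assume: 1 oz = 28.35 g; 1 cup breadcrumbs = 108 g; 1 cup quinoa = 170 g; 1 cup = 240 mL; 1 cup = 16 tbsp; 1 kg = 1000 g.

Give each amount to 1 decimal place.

quinoa: 1289.2 g; mayonnaise: 9.9 oz; breadcrumbs: 0.3 kg

The original recipe has 420 mL of ketchup, so the scaling factor is 980 ÷ 420 = 7/3.
quinoa: (3 cup + 4 tbsp = 3.25 cup) × 7/3 × 170 g/cup ≈ 1289.2 g
mayonnaise: 120 g × 7/3 ÷ 28.35 g/oz ≈ 9.9 oz
breadcrumbs: 4/3 cup × 7/3 × 108 g/cup ÷ 1000 g/kg ≈ 0.3 kg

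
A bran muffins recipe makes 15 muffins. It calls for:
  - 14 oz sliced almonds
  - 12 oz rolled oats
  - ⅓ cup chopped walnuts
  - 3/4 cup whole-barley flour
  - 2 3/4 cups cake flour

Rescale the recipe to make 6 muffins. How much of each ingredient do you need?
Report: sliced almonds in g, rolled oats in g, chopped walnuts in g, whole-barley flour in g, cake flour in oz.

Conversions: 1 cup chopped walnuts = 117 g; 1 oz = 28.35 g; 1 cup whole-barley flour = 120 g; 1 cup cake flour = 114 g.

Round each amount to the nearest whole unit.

sliced almonds: 159 g; rolled oats: 136 g; chopped walnuts: 16 g; whole-barley flour: 36 g; cake flour: 4 oz

Scaling factor: 6/15 = 2/5 = 0.4.
sliced almonds: 14 oz × 2/5 × 28.35 g/oz ≈ 159 g
rolled oats: 12 oz × 2/5 × 28.35 g/oz ≈ 136 g
chopped walnuts: 1/3 cup × 2/5 × 117 g/cup ≈ 16 g
whole-barley flour: 0.75 cup × 2/5 × 120 g/cup = 36 g
cake flour: 2.75 cup × 2/5 × 114 g/cup ÷ 28.35 g/oz ≈ 4 oz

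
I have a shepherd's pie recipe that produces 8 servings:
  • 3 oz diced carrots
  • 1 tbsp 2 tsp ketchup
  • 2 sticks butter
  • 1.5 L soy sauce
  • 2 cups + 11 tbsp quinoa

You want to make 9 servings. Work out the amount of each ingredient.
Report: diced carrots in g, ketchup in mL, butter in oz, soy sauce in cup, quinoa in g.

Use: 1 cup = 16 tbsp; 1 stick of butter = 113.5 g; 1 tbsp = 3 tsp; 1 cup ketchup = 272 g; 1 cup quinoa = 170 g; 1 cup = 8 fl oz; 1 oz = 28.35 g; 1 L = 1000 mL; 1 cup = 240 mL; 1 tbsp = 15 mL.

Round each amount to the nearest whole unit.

Scaling factor: 9/8 = 1.125.
diced carrots: 3 oz × 9/8 × 28.35 g/oz ≈ 96 g
ketchup: (1 tbsp + 2 tsp = 5/3 tbsp) × 9/8 × 15 mL/tbsp ≈ 28 mL
butter: 2 stick × 9/8 × 113.5 g/stick ÷ 28.35 g/oz ≈ 9 oz
soy sauce: 1.5 L × 9/8 × 1000 mL/L ÷ 240 mL/cup ≈ 7 cup
quinoa: (2 cup + 11 tbsp = 2.6875 cup) × 9/8 × 170 g/cup ≈ 514 g

diced carrots: 96 g; ketchup: 28 mL; butter: 9 oz; soy sauce: 7 cup; quinoa: 514 g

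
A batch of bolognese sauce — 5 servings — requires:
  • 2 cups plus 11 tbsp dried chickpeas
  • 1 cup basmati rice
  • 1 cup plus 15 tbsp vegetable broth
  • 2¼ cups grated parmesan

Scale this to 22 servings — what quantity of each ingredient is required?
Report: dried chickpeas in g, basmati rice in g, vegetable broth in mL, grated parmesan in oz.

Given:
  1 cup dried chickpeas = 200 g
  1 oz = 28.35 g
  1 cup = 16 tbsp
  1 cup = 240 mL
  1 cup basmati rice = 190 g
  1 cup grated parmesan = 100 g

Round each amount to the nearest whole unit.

Scaling factor: 22/5 = 4.4.
dried chickpeas: (2 cup + 11 tbsp = 2.6875 cup) × 22/5 × 200 g/cup = 2365 g
basmati rice: 1 cup × 22/5 × 190 g/cup = 836 g
vegetable broth: (1 cup + 15 tbsp = 1.9375 cup) × 22/5 × 240 mL/cup = 2046 mL
grated parmesan: 2.25 cup × 22/5 × 100 g/cup ÷ 28.35 g/oz ≈ 35 oz

dried chickpeas: 2365 g; basmati rice: 836 g; vegetable broth: 2046 mL; grated parmesan: 35 oz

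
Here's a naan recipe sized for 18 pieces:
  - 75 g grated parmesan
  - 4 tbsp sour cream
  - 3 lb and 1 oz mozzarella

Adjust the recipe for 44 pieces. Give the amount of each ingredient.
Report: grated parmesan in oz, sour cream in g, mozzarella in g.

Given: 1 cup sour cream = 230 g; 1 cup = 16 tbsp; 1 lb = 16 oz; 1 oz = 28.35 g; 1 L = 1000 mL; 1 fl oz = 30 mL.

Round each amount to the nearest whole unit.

grated parmesan: 6 oz; sour cream: 141 g; mozzarella: 3396 g

Scaling factor: 44/18 = 22/9.
grated parmesan: 75 g × 22/9 ÷ 28.35 g/oz ≈ 6 oz
sour cream: 4 tbsp × 22/9 ÷ 16 tbsp/cup × 230 g/cup ≈ 141 g
mozzarella: (3 lb + 1 oz = 3.0625 lb) × 22/9 × 16 oz/lb × 28.35 g/oz ≈ 3396 g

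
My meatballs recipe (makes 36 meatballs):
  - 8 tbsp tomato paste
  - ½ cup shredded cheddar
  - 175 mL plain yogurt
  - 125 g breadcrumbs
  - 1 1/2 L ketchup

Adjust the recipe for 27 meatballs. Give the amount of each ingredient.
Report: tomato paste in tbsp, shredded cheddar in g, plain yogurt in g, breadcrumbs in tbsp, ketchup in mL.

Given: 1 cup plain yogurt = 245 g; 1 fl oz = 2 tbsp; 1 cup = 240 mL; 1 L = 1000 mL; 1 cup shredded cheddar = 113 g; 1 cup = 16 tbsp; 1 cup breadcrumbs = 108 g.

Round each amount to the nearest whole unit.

tomato paste: 6 tbsp; shredded cheddar: 42 g; plain yogurt: 134 g; breadcrumbs: 14 tbsp; ketchup: 1125 mL

Scaling factor: 27/36 = 3/4 = 0.75.
tomato paste: 8 tbsp × 3/4 = 6 tbsp
shredded cheddar: 0.5 cup × 3/4 × 113 g/cup ≈ 42 g
plain yogurt: 175 mL × 3/4 ÷ 240 mL/cup × 245 g/cup ≈ 134 g
breadcrumbs: 125 g × 3/4 ÷ 108 g/cup × 16 tbsp/cup ≈ 14 tbsp
ketchup: 1.5 L × 3/4 × 1000 mL/L = 1125 mL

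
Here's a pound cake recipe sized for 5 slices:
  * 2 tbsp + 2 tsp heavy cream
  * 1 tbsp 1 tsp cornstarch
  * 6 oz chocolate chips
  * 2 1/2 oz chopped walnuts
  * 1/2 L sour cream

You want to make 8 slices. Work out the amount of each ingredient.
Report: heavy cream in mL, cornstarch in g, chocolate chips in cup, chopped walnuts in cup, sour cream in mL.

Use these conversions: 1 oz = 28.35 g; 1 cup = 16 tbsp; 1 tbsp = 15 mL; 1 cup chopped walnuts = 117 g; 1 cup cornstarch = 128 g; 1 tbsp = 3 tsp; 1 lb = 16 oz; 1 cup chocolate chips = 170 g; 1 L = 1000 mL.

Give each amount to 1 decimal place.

heavy cream: 64.0 mL; cornstarch: 17.1 g; chocolate chips: 1.6 cup; chopped walnuts: 1.0 cup; sour cream: 800.0 mL

Scaling factor: 8/5 = 1.6.
heavy cream: (2 tbsp + 2 tsp = 8/3 tbsp) × 8/5 × 15 mL/tbsp = 64.0 mL
cornstarch: (1 tbsp + 1 tsp = 4/3 tbsp) × 8/5 ÷ 16 tbsp/cup × 128 g/cup ≈ 17.1 g
chocolate chips: 6 oz × 8/5 × 28.35 g/oz ÷ 170 g/cup ≈ 1.6 cup
chopped walnuts: 2.5 oz × 8/5 × 28.35 g/oz ÷ 117 g/cup ≈ 1.0 cup
sour cream: 0.5 L × 8/5 × 1000 mL/L = 800.0 mL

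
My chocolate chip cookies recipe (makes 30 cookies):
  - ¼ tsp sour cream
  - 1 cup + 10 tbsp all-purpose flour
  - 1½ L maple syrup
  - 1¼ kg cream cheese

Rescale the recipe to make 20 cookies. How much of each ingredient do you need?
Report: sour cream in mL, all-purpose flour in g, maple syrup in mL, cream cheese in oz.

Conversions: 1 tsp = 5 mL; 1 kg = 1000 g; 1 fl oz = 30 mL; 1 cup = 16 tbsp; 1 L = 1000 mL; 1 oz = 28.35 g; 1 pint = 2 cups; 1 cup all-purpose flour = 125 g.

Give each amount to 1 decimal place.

Scaling factor: 20/30 = 2/3.
sour cream: 0.25 tsp × 2/3 × 5 mL/tsp ≈ 0.8 mL
all-purpose flour: (1 cup + 10 tbsp = 1.625 cup) × 2/3 × 125 g/cup ≈ 135.4 g
maple syrup: 1.5 L × 2/3 × 1000 mL/L = 1000.0 mL
cream cheese: 1.25 kg × 2/3 × 1000 g/kg ÷ 28.35 g/oz ≈ 29.4 oz

sour cream: 0.8 mL; all-purpose flour: 135.4 g; maple syrup: 1000.0 mL; cream cheese: 29.4 oz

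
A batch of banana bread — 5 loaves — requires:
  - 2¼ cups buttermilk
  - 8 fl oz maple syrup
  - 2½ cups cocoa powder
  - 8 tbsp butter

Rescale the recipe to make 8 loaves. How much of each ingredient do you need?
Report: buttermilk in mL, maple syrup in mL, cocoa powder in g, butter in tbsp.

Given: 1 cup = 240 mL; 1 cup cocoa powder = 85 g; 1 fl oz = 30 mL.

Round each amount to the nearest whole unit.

Scaling factor: 8/5 = 1.6.
buttermilk: 2.25 cup × 8/5 × 240 mL/cup = 864 mL
maple syrup: 8 fl oz × 8/5 × 30 mL/fl oz = 384 mL
cocoa powder: 2.5 cup × 8/5 × 85 g/cup = 340 g
butter: 8 tbsp × 8/5 ≈ 13 tbsp

buttermilk: 864 mL; maple syrup: 384 mL; cocoa powder: 340 g; butter: 13 tbsp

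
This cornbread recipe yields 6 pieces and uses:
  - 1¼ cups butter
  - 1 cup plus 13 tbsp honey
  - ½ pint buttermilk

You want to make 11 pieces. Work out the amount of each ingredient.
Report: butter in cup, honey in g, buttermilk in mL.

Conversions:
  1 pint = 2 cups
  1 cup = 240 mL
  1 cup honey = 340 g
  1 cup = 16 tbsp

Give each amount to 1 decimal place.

butter: 2.3 cup; honey: 1129.8 g; buttermilk: 440.0 mL

Scaling factor: 11/6.
butter: 1.25 cup × 11/6 ≈ 2.3 cup
honey: (1 cup + 13 tbsp = 1.8125 cup) × 11/6 × 340 g/cup ≈ 1129.8 g
buttermilk: 0.5 pint × 11/6 × 2 cup/pint × 240 mL/cup = 440.0 mL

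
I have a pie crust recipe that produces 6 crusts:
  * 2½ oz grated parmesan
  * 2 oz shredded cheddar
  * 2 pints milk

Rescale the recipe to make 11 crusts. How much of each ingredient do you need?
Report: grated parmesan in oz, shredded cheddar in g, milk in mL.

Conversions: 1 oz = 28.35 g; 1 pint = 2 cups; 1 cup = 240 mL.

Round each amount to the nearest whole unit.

grated parmesan: 5 oz; shredded cheddar: 104 g; milk: 1760 mL

Scaling factor: 11/6.
grated parmesan: 2.5 oz × 11/6 ≈ 5 oz
shredded cheddar: 2 oz × 11/6 × 28.35 g/oz ≈ 104 g
milk: 2 pint × 11/6 × 2 cup/pint × 240 mL/cup = 1760 mL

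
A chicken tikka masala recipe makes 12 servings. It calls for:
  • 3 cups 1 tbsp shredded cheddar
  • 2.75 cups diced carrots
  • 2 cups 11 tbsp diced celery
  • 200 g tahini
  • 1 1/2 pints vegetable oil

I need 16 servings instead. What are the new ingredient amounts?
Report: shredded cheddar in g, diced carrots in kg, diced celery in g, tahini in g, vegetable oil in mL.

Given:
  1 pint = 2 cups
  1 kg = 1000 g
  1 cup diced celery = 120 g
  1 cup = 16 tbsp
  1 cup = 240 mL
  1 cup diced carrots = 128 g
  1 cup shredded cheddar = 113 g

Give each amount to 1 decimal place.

shredded cheddar: 461.4 g; diced carrots: 0.5 kg; diced celery: 430.0 g; tahini: 266.7 g; vegetable oil: 960.0 mL

Scaling factor: 16/12 = 4/3.
shredded cheddar: (3 cup + 1 tbsp = 3.0625 cup) × 4/3 × 113 g/cup ≈ 461.4 g
diced carrots: 2.75 cup × 4/3 × 128 g/cup ÷ 1000 g/kg ≈ 0.5 kg
diced celery: (2 cup + 11 tbsp = 2.6875 cup) × 4/3 × 120 g/cup = 430.0 g
tahini: 200 g × 4/3 ≈ 266.7 g
vegetable oil: 1.5 pint × 4/3 × 2 cup/pint × 240 mL/cup = 960.0 mL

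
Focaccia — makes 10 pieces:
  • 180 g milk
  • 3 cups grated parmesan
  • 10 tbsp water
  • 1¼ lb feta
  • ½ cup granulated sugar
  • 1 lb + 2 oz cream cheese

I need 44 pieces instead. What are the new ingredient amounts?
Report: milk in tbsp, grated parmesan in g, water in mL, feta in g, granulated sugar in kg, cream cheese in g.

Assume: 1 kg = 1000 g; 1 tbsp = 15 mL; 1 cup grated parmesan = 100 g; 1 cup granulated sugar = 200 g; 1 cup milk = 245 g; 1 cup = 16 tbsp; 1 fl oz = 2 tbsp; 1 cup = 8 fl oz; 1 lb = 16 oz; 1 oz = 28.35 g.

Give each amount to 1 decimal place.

milk: 51.7 tbsp; grated parmesan: 1320.0 g; water: 660.0 mL; feta: 2494.8 g; granulated sugar: 0.4 kg; cream cheese: 2245.3 g

Scaling factor: 44/10 = 22/5 = 4.4.
milk: 180 g × 22/5 ÷ 245 g/cup × 16 tbsp/cup ≈ 51.7 tbsp
grated parmesan: 3 cup × 22/5 × 100 g/cup = 1320.0 g
water: 10 tbsp × 22/5 × 15 mL/tbsp = 660.0 mL
feta: 1.25 lb × 22/5 × 16 oz/lb × 28.35 g/oz = 2494.8 g
granulated sugar: 0.5 cup × 22/5 × 200 g/cup ÷ 1000 g/kg ≈ 0.4 kg
cream cheese: (1 lb + 2 oz = 1.125 lb) × 22/5 × 16 oz/lb × 28.35 g/oz ≈ 2245.3 g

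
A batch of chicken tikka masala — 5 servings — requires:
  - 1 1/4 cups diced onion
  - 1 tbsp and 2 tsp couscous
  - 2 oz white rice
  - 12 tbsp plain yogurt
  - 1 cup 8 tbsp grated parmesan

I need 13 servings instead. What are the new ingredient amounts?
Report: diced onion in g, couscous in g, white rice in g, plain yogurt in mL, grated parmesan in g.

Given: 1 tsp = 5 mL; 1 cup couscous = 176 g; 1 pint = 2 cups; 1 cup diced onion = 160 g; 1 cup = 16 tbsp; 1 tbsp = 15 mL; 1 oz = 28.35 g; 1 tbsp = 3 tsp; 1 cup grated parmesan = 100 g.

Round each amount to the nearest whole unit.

diced onion: 520 g; couscous: 48 g; white rice: 147 g; plain yogurt: 468 mL; grated parmesan: 390 g

Scaling factor: 13/5 = 2.6.
diced onion: 1.25 cup × 13/5 × 160 g/cup = 520 g
couscous: (1 tbsp + 2 tsp = 5/3 tbsp) × 13/5 ÷ 16 tbsp/cup × 176 g/cup ≈ 48 g
white rice: 2 oz × 13/5 × 28.35 g/oz ≈ 147 g
plain yogurt: 12 tbsp × 13/5 × 15 mL/tbsp = 468 mL
grated parmesan: (1 cup + 8 tbsp = 1.5 cup) × 13/5 × 100 g/cup = 390 g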